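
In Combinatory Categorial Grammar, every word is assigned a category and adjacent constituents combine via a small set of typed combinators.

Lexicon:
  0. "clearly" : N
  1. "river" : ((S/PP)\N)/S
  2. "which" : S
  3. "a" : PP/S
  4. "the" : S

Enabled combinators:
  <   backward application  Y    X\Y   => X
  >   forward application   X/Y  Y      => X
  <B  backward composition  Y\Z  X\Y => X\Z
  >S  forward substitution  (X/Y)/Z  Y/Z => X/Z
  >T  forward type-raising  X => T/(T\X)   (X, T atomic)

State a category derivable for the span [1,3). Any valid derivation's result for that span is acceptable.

(S/PP)\N

[0,5] S   >
  [0,3] S/PP   <
    [0,1] "clearly" : N
    [1,3] (S/PP)\N   >
      [1,2] "river" : ((S/PP)\N)/S
      [2,3] "which" : S
  [3,5] PP   >
    [3,4] "a" : PP/S
    [4,5] "the" : S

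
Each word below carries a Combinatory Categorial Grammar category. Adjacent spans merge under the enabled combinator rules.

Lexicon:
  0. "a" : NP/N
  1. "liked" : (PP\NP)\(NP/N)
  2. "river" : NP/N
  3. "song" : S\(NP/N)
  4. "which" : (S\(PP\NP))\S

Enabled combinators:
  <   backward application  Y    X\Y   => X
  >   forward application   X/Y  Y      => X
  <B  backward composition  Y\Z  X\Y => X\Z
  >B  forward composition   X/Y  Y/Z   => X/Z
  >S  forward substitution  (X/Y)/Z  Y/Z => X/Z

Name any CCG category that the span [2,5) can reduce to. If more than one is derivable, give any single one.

[0,5] S   <
  [0,2] PP\NP   <
    [0,1] "a" : NP/N
    [1,2] "liked" : (PP\NP)\(NP/N)
  [2,5] S\(PP\NP)   <
    [2,4] S   <
      [2,3] "river" : NP/N
      [3,4] "song" : S\(NP/N)
    [4,5] "which" : (S\(PP\NP))\S

S\(PP\NP)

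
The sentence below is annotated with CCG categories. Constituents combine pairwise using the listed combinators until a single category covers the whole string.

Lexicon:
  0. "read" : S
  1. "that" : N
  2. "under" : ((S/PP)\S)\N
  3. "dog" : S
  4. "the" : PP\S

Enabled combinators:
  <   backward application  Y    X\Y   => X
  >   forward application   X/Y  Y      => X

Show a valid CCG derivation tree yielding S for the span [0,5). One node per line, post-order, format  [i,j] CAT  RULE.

[0,1] S  lex  "read"
[1,2] N  lex  "that"
[2,3] ((S/PP)\S)\N  lex  "under"
[1,3] (S/PP)\S  <  k=2
[0,3] S/PP  <  k=1
[3,4] S  lex  "dog"
[4,5] PP\S  lex  "the"
[3,5] PP  <  k=4
[0,5] S  >  k=3

[0,5] S   >
  [0,3] S/PP   <
    [0,1] "read" : S
    [1,3] (S/PP)\S   <
      [1,2] "that" : N
      [2,3] "under" : ((S/PP)\S)\N
  [3,5] PP   <
    [3,4] "dog" : S
    [4,5] "the" : PP\S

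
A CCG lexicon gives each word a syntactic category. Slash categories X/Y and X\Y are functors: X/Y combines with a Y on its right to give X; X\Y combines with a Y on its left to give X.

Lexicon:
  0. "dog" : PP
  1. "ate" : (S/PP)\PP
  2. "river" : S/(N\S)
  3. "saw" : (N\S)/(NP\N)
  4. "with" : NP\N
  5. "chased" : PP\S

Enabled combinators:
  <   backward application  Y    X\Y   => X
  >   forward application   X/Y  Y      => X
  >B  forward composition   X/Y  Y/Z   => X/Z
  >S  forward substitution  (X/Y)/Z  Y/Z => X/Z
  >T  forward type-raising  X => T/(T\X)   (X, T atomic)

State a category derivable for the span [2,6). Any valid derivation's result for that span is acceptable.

PP

[0,6] S   >
  [0,2] S/PP   <
    [0,1] "dog" : PP
    [1,2] "ate" : (S/PP)\PP
  [2,6] PP   <
    [2,5] S   >
      [2,3] "river" : S/(N\S)
      [3,5] N\S   >
        [3,4] "saw" : (N\S)/(NP\N)
        [4,5] "with" : NP\N
    [5,6] "chased" : PP\S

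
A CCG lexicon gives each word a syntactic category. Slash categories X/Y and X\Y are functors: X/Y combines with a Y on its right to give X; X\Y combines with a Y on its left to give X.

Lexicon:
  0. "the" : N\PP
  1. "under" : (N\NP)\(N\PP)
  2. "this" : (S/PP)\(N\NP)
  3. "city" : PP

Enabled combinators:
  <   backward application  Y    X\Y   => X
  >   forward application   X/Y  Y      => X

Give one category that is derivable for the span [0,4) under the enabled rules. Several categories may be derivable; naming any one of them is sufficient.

[0,4] S   >
  [0,3] S/PP   <
    [0,2] N\NP   <
      [0,1] "the" : N\PP
      [1,2] "under" : (N\NP)\(N\PP)
    [2,3] "this" : (S/PP)\(N\NP)
  [3,4] "city" : PP

S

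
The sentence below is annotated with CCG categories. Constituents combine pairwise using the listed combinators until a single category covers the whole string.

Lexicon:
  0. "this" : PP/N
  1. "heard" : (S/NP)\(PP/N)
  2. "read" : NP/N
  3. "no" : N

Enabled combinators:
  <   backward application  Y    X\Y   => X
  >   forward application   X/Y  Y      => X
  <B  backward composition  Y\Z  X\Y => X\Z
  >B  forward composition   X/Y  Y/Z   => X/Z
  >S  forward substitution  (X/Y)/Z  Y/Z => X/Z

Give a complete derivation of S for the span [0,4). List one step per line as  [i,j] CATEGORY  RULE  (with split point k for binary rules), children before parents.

[0,1] PP/N  lex  "this"
[1,2] (S/NP)\(PP/N)  lex  "heard"
[0,2] S/NP  <  k=1
[2,3] NP/N  lex  "read"
[3,4] N  lex  "no"
[2,4] NP  >  k=3
[0,4] S  >  k=2

[0,4] S   >
  [0,2] S/NP   <
    [0,1] "this" : PP/N
    [1,2] "heard" : (S/NP)\(PP/N)
  [2,4] NP   >
    [2,3] "read" : NP/N
    [3,4] "no" : N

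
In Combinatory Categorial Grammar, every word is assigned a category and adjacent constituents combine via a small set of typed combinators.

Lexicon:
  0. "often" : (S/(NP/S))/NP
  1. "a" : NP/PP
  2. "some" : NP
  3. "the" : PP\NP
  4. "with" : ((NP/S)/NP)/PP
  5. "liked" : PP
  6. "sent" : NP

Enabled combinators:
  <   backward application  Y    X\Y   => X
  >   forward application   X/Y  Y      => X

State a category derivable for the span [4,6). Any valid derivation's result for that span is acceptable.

[0,7] S   >
  [0,4] S/(NP/S)   >
    [0,1] "often" : (S/(NP/S))/NP
    [1,4] NP   >
      [1,2] "a" : NP/PP
      [2,4] PP   <
        [2,3] "some" : NP
        [3,4] "the" : PP\NP
  [4,7] NP/S   >
    [4,6] (NP/S)/NP   >
      [4,5] "with" : ((NP/S)/NP)/PP
      [5,6] "liked" : PP
    [6,7] "sent" : NP

(NP/S)/NP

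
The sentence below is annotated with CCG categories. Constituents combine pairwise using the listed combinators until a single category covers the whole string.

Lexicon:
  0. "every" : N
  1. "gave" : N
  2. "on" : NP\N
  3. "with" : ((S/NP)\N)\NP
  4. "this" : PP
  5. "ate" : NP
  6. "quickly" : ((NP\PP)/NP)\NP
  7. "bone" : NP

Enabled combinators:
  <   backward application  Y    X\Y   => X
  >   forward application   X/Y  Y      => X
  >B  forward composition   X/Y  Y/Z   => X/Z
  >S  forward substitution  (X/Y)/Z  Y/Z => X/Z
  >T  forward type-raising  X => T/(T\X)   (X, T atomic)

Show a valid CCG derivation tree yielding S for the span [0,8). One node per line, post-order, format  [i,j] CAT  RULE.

[0,8] S   >
  [0,4] S/NP   <
    [0,1] "every" : N
    [1,4] (S/NP)\N   <
      [1,3] NP   <
        [1,2] "gave" : N
        [2,3] "on" : NP\N
      [3,4] "with" : ((S/NP)\N)\NP
  [4,8] NP   >
    [4,5] NP/(NP\PP)   >T
      [4,5] "this" : PP
    [5,8] NP\PP   >
      [5,7] (NP\PP)/NP   <
        [5,6] "ate" : NP
        [6,7] "quickly" : ((NP\PP)/NP)\NP
      [7,8] "bone" : NP

[0,1] N  lex  "every"
[1,2] N  lex  "gave"
[2,3] NP\N  lex  "on"
[1,3] NP  <  k=2
[3,4] ((S/NP)\N)\NP  lex  "with"
[1,4] (S/NP)\N  <  k=3
[0,4] S/NP  <  k=1
[4,5] PP  lex  "this"
[4,5] NP/(NP\PP)  >T
[5,6] NP  lex  "ate"
[6,7] ((NP\PP)/NP)\NP  lex  "quickly"
[5,7] (NP\PP)/NP  <  k=6
[7,8] NP  lex  "bone"
[5,8] NP\PP  >  k=7
[4,8] NP  >  k=5
[0,8] S  >  k=4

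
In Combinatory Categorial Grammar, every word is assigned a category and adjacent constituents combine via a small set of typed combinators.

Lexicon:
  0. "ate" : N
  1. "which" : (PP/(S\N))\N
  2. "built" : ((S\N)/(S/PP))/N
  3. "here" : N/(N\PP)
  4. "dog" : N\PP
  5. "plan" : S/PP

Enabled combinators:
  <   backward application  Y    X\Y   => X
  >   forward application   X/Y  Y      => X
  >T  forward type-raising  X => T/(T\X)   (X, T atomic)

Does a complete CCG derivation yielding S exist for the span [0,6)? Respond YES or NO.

N (PP/(S\N))\N ((S\N)/(S/PP))/N N/(N\PP) N\PP S/PP
CKY chart[0,6] = {N/(N\PP), NP/(NP\PP), PP, PP/(PP\PP), S/(S\PP)}; S ∉ chart

NO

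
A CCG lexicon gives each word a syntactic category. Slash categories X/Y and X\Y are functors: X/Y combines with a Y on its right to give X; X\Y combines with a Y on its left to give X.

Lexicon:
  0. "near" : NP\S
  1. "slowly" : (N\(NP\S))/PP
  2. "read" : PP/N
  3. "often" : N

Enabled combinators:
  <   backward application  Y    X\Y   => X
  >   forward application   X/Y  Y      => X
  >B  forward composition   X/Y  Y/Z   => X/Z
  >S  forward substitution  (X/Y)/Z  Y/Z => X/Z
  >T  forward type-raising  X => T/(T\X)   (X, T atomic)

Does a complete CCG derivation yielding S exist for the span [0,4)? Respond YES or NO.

NO

NP\S (N\(NP\S))/PP PP/N N
CKY chart[0,4] = {N, N/(N\N), NP/(NP\N), PP/(PP\N), S/(S\N)}; S ∉ chart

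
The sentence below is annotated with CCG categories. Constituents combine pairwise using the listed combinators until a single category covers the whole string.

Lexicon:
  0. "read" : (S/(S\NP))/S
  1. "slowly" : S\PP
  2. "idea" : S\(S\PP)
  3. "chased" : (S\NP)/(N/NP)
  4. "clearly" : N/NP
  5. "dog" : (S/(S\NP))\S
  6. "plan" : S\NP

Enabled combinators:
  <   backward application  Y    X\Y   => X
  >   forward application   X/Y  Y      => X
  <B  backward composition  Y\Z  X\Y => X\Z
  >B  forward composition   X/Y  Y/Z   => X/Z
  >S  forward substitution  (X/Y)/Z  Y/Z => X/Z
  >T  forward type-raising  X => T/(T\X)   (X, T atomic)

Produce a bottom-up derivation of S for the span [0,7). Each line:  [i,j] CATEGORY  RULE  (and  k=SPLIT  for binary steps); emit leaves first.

[0,7] S   >
  [0,6] S/(S\NP)   <
    [0,5] S   >
      [0,3] S/(S\NP)   >
        [0,1] "read" : (S/(S\NP))/S
        [1,3] S   <
          [1,2] "slowly" : S\PP
          [2,3] "idea" : S\(S\PP)
      [3,5] S\NP   >
        [3,4] "chased" : (S\NP)/(N/NP)
        [4,5] "clearly" : N/NP
    [5,6] "dog" : (S/(S\NP))\S
  [6,7] "plan" : S\NP

[0,1] (S/(S\NP))/S  lex  "read"
[1,2] S\PP  lex  "slowly"
[2,3] S\(S\PP)  lex  "idea"
[1,3] S  <  k=2
[0,3] S/(S\NP)  >  k=1
[3,4] (S\NP)/(N/NP)  lex  "chased"
[4,5] N/NP  lex  "clearly"
[3,5] S\NP  >  k=4
[0,5] S  >  k=3
[5,6] (S/(S\NP))\S  lex  "dog"
[0,6] S/(S\NP)  <  k=5
[6,7] S\NP  lex  "plan"
[0,7] S  >  k=6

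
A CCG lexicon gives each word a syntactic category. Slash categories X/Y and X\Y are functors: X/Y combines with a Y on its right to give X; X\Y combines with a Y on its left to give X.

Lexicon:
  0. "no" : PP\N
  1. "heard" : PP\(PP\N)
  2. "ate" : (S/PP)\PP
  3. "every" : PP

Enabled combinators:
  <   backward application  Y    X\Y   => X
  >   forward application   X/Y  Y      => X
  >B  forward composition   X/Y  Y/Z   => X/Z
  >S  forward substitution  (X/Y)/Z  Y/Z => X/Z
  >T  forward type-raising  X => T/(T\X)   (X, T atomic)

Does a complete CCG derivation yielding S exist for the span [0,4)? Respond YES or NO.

YES

[0,4] S   >
  [0,3] S/PP   <
    [0,2] PP   <
      [0,1] "no" : PP\N
      [1,2] "heard" : PP\(PP\N)
    [2,3] "ate" : (S/PP)\PP
  [3,4] "every" : PP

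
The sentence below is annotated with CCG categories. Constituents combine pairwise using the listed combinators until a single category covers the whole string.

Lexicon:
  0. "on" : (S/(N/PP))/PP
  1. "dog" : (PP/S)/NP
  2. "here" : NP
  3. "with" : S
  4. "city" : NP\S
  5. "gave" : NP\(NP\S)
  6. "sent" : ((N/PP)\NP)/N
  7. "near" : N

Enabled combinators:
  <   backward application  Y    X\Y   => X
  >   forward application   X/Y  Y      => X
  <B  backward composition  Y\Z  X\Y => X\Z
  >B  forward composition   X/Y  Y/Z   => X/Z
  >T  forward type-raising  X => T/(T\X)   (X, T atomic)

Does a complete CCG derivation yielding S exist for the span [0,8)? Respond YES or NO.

[0,8] S   >
  [0,4] S/(N/PP)   >
    [0,1] "on" : (S/(N/PP))/PP
    [1,4] PP   >
      [1,3] PP/S   >
        [1,2] "dog" : (PP/S)/NP
        [2,3] "here" : NP
      [3,4] "with" : S
  [4,8] N/PP   <
    [4,6] NP   <
      [4,5] "city" : NP\S
      [5,6] "gave" : NP\(NP\S)
    [6,8] (N/PP)\NP   >
      [6,7] "sent" : ((N/PP)\NP)/N
      [7,8] "near" : N

YES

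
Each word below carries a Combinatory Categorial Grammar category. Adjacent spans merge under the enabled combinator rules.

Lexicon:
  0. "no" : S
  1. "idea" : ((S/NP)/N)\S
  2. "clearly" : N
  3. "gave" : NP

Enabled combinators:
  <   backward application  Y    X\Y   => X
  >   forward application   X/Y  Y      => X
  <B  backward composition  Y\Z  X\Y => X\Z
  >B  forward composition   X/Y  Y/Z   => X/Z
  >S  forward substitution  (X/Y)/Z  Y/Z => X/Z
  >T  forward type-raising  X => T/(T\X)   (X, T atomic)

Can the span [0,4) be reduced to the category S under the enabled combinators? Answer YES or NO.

[0,4] S   >
  [0,3] S/NP   >
    [0,2] (S/NP)/N   <
      [0,1] "no" : S
      [1,2] "idea" : ((S/NP)/N)\S
    [2,3] "clearly" : N
  [3,4] "gave" : NP

YES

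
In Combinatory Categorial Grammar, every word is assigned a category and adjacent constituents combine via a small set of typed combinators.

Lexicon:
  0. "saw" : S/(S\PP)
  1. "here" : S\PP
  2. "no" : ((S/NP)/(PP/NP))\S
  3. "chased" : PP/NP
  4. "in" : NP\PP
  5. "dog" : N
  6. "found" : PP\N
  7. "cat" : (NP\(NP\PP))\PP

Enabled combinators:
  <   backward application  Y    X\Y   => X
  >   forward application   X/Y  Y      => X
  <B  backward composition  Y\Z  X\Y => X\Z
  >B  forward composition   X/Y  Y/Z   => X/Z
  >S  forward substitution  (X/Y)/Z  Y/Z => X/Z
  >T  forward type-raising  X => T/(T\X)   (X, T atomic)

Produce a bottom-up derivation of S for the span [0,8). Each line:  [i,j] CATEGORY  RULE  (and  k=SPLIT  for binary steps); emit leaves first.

[0,8] S   >
  [0,4] S/NP   >
    [0,3] (S/NP)/(PP/NP)   <
      [0,2] S   >
        [0,1] "saw" : S/(S\PP)
        [1,2] "here" : S\PP
      [2,3] "no" : ((S/NP)/(PP/NP))\S
    [3,4] "chased" : PP/NP
  [4,8] NP   <
    [4,5] "in" : NP\PP
    [5,8] NP\(NP\PP)   <
      [5,7] PP   >
        [5,6] PP/(PP\N)   >T
          [5,6] "dog" : N
        [6,7] "found" : PP\N
      [7,8] "cat" : (NP\(NP\PP))\PP

[0,1] S/(S\PP)  lex  "saw"
[1,2] S\PP  lex  "here"
[0,2] S  >  k=1
[2,3] ((S/NP)/(PP/NP))\S  lex  "no"
[0,3] (S/NP)/(PP/NP)  <  k=2
[3,4] PP/NP  lex  "chased"
[0,4] S/NP  >  k=3
[4,5] NP\PP  lex  "in"
[5,6] N  lex  "dog"
[5,6] PP/(PP\N)  >T
[6,7] PP\N  lex  "found"
[5,7] PP  >  k=6
[7,8] (NP\(NP\PP))\PP  lex  "cat"
[5,8] NP\(NP\PP)  <  k=7
[4,8] NP  <  k=5
[0,8] S  >  k=4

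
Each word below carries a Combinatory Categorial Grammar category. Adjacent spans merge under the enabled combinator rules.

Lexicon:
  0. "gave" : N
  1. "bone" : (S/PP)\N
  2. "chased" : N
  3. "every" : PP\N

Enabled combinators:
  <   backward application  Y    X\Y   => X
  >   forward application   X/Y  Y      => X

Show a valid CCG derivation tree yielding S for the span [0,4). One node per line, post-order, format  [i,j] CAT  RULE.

[0,4] S   >
  [0,2] S/PP   <
    [0,1] "gave" : N
    [1,2] "bone" : (S/PP)\N
  [2,4] PP   <
    [2,3] "chased" : N
    [3,4] "every" : PP\N

[0,1] N  lex  "gave"
[1,2] (S/PP)\N  lex  "bone"
[0,2] S/PP  <  k=1
[2,3] N  lex  "chased"
[3,4] PP\N  lex  "every"
[2,4] PP  <  k=3
[0,4] S  >  k=2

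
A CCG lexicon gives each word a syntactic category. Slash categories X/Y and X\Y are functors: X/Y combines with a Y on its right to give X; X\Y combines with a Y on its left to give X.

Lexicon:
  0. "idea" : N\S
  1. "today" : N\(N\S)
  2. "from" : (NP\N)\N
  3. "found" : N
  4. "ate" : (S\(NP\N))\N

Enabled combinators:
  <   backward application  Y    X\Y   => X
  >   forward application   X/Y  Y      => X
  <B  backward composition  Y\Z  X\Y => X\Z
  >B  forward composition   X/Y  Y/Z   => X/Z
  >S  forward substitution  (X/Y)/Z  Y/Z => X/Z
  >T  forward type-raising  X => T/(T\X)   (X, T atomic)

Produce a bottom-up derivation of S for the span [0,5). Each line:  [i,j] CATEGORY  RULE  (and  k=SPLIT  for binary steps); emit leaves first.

[0,1] N\S  lex  "idea"
[1,2] N\(N\S)  lex  "today"
[0,2] N  <  k=1
[2,3] (NP\N)\N  lex  "from"
[3,4] N  lex  "found"
[4,5] (S\(NP\N))\N  lex  "ate"
[3,5] S\(NP\N)  <  k=4
[2,5] S\N  <B  k=3
[0,5] S  <  k=2

[0,5] S   <
  [0,2] N   <
    [0,1] "idea" : N\S
    [1,2] "today" : N\(N\S)
  [2,5] S\N   <B
    [2,3] "from" : (NP\N)\N
    [3,5] S\(NP\N)   <
      [3,4] "found" : N
      [4,5] "ate" : (S\(NP\N))\N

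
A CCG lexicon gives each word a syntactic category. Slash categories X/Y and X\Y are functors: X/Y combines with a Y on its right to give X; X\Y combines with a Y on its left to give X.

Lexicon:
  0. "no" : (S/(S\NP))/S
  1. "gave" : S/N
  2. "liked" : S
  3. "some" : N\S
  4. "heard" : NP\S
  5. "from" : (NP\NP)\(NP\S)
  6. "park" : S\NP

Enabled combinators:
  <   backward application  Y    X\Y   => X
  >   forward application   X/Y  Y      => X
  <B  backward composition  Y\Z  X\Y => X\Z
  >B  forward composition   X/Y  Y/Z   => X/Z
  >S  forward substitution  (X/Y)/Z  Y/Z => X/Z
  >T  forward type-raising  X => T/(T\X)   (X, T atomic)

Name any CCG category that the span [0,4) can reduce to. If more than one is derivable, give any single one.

S/(S\NP)

[0,7] S   >
  [0,4] S/(S\NP)   >
    [0,1] "no" : (S/(S\NP))/S
    [1,4] S   >
      [1,2] "gave" : S/N
      [2,4] N   >
        [2,3] N/(N\S)   >T
          [2,3] "liked" : S
        [3,4] "some" : N\S
  [4,7] S\NP   <B
    [4,6] NP\NP   <
      [4,5] "heard" : NP\S
      [5,6] "from" : (NP\NP)\(NP\S)
    [6,7] "park" : S\NP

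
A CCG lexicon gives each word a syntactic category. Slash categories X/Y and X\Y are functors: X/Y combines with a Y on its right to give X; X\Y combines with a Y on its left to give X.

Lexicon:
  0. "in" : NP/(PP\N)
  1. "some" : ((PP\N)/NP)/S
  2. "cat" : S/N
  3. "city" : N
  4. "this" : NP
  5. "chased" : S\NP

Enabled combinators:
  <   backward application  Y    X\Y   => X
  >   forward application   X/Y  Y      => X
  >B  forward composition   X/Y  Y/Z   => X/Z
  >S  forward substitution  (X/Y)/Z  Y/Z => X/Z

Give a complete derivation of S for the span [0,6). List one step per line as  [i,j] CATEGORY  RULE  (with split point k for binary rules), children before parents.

[0,6] S   <
  [0,5] NP   >
    [0,1] "in" : NP/(PP\N)
    [1,5] PP\N   >
      [1,4] (PP\N)/NP   >
        [1,2] "some" : ((PP\N)/NP)/S
        [2,4] S   >
          [2,3] "cat" : S/N
          [3,4] "city" : N
      [4,5] "this" : NP
  [5,6] "chased" : S\NP

[0,1] NP/(PP\N)  lex  "in"
[1,2] ((PP\N)/NP)/S  lex  "some"
[2,3] S/N  lex  "cat"
[3,4] N  lex  "city"
[2,4] S  >  k=3
[1,4] (PP\N)/NP  >  k=2
[4,5] NP  lex  "this"
[1,5] PP\N  >  k=4
[0,5] NP  >  k=1
[5,6] S\NP  lex  "chased"
[0,6] S  <  k=5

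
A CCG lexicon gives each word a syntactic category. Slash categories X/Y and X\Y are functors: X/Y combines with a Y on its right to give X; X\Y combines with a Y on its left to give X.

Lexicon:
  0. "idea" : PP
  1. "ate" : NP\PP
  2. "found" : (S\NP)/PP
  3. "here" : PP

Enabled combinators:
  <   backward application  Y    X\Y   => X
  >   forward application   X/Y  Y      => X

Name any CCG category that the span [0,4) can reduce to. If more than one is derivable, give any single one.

S

[0,4] S   <
  [0,2] NP   <
    [0,1] "idea" : PP
    [1,2] "ate" : NP\PP
  [2,4] S\NP   >
    [2,3] "found" : (S\NP)/PP
    [3,4] "here" : PP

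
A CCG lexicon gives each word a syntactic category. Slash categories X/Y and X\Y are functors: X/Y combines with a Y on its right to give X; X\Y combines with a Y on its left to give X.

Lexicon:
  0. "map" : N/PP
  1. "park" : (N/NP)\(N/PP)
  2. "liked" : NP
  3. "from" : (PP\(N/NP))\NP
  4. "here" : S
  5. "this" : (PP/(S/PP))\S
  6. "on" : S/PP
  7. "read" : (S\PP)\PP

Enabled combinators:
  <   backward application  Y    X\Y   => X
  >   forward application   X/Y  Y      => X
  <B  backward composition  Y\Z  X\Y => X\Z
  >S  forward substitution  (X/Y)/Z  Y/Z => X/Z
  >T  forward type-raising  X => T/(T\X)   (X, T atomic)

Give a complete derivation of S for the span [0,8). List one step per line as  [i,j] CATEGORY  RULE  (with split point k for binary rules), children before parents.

[0,1] N/PP  lex  "map"
[1,2] (N/NP)\(N/PP)  lex  "park"
[0,2] N/NP  <  k=1
[2,3] NP  lex  "liked"
[3,4] (PP\(N/NP))\NP  lex  "from"
[2,4] PP\(N/NP)  <  k=3
[0,4] PP  <  k=2
[4,5] S  lex  "here"
[5,6] (PP/(S/PP))\S  lex  "this"
[4,6] PP/(S/PP)  <  k=5
[6,7] S/PP  lex  "on"
[4,7] PP  >  k=6
[7,8] (S\PP)\PP  lex  "read"
[4,8] S\PP  <  k=7
[0,8] S  <  k=4

[0,8] S   <
  [0,4] PP   <
    [0,2] N/NP   <
      [0,1] "map" : N/PP
      [1,2] "park" : (N/NP)\(N/PP)
    [2,4] PP\(N/NP)   <
      [2,3] "liked" : NP
      [3,4] "from" : (PP\(N/NP))\NP
  [4,8] S\PP   <
    [4,7] PP   >
      [4,6] PP/(S/PP)   <
        [4,5] "here" : S
        [5,6] "this" : (PP/(S/PP))\S
      [6,7] "on" : S/PP
    [7,8] "read" : (S\PP)\PP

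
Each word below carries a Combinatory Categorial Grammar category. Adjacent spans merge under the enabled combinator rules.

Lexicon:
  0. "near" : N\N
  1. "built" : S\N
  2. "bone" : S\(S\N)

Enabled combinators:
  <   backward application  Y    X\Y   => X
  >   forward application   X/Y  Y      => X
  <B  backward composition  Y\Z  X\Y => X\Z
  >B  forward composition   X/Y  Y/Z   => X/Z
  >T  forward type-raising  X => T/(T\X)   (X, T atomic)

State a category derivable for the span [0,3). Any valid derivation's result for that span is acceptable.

S

[0,3] S   <
  [0,2] S\N   <B
    [0,1] "near" : N\N
    [1,2] "built" : S\N
  [2,3] "bone" : S\(S\N)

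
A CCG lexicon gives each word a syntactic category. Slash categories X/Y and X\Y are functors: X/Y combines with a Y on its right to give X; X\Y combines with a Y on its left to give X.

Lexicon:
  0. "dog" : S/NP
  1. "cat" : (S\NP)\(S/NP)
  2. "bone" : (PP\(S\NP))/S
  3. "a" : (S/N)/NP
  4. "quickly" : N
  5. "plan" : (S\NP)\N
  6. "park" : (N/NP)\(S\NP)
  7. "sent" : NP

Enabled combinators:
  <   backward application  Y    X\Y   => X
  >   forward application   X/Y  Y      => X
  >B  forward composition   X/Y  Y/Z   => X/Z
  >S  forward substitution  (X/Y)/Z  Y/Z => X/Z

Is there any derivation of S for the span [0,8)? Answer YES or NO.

S/NP (S\NP)\(S/NP) (PP\(S\NP))/S (S/N)/NP N (S\NP)\N (N/NP)\(S\NP) NP
CKY chart[0,8] = {PP}; S ∉ chart

NO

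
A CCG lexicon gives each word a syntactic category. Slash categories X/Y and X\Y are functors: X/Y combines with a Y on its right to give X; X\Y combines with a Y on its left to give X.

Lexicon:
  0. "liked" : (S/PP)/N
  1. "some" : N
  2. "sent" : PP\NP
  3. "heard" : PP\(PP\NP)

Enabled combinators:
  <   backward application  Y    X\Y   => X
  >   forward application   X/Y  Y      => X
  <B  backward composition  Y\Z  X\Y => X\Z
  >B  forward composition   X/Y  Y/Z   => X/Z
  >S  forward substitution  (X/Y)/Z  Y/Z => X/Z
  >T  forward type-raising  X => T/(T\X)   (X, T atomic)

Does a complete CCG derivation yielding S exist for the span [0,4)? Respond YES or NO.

YES

[0,4] S   >
  [0,2] S/PP   >
    [0,1] "liked" : (S/PP)/N
    [1,2] "some" : N
  [2,4] PP   <
    [2,3] "sent" : PP\NP
    [3,4] "heard" : PP\(PP\NP)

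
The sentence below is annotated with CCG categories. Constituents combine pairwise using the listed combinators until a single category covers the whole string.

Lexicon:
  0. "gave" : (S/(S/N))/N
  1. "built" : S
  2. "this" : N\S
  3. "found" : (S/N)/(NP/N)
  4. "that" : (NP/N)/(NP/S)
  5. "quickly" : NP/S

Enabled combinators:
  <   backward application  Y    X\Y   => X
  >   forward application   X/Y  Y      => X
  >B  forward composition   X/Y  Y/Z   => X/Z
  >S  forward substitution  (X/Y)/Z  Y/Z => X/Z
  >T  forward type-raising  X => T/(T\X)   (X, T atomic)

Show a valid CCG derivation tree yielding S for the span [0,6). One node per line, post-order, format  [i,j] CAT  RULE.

[0,6] S   >
  [0,3] S/(S/N)   >
    [0,1] "gave" : (S/(S/N))/N
    [1,3] N   >
      [1,2] N/(N\S)   >T
        [1,2] "built" : S
      [2,3] "this" : N\S
  [3,6] S/N   >
    [3,4] "found" : (S/N)/(NP/N)
    [4,6] NP/N   >
      [4,5] "that" : (NP/N)/(NP/S)
      [5,6] "quickly" : NP/S

[0,1] (S/(S/N))/N  lex  "gave"
[1,2] S  lex  "built"
[1,2] N/(N\S)  >T
[2,3] N\S  lex  "this"
[1,3] N  >  k=2
[0,3] S/(S/N)  >  k=1
[3,4] (S/N)/(NP/N)  lex  "found"
[4,5] (NP/N)/(NP/S)  lex  "that"
[5,6] NP/S  lex  "quickly"
[4,6] NP/N  >  k=5
[3,6] S/N  >  k=4
[0,6] S  >  k=3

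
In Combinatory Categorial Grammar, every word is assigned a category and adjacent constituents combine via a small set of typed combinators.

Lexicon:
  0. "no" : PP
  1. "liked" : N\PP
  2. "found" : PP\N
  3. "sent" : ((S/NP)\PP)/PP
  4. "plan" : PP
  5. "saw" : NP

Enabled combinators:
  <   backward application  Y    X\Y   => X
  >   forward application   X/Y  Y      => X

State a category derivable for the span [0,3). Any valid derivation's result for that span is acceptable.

PP

[0,6] S   >
  [0,5] S/NP   <
    [0,3] PP   <
      [0,2] N   <
        [0,1] "no" : PP
        [1,2] "liked" : N\PP
      [2,3] "found" : PP\N
    [3,5] (S/NP)\PP   >
      [3,4] "sent" : ((S/NP)\PP)/PP
      [4,5] "plan" : PP
  [5,6] "saw" : NP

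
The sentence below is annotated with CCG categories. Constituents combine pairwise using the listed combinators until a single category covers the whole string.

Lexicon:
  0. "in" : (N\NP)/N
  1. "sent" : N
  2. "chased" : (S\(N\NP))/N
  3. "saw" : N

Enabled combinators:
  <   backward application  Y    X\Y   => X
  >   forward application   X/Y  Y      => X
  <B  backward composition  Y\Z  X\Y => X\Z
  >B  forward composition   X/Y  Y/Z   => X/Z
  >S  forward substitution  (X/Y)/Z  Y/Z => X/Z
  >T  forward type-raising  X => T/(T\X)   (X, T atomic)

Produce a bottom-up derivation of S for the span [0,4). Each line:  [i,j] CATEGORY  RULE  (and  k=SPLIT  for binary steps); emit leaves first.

[0,4] S   <
  [0,2] N\NP   >
    [0,1] "in" : (N\NP)/N
    [1,2] "sent" : N
  [2,4] S\(N\NP)   >
    [2,3] "chased" : (S\(N\NP))/N
    [3,4] "saw" : N

[0,1] (N\NP)/N  lex  "in"
[1,2] N  lex  "sent"
[0,2] N\NP  >  k=1
[2,3] (S\(N\NP))/N  lex  "chased"
[3,4] N  lex  "saw"
[2,4] S\(N\NP)  >  k=3
[0,4] S  <  k=2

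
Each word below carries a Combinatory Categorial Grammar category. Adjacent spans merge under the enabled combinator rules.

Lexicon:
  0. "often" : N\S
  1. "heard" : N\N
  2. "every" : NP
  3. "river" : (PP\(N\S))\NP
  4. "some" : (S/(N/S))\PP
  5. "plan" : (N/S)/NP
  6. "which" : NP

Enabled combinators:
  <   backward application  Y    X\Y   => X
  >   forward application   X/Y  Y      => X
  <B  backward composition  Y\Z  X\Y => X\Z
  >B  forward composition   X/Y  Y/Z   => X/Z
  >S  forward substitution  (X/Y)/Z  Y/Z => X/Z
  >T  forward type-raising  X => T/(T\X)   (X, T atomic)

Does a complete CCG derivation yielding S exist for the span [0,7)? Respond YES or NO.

[0,7] S   >
  [0,5] S/(N/S)   <
    [0,4] PP   <
      [0,2] N\S   <B
        [0,1] "often" : N\S
        [1,2] "heard" : N\N
      [2,4] PP\(N\S)   <
        [2,3] "every" : NP
        [3,4] "river" : (PP\(N\S))\NP
    [4,5] "some" : (S/(N/S))\PP
  [5,7] N/S   >
    [5,6] "plan" : (N/S)/NP
    [6,7] "which" : NP

YES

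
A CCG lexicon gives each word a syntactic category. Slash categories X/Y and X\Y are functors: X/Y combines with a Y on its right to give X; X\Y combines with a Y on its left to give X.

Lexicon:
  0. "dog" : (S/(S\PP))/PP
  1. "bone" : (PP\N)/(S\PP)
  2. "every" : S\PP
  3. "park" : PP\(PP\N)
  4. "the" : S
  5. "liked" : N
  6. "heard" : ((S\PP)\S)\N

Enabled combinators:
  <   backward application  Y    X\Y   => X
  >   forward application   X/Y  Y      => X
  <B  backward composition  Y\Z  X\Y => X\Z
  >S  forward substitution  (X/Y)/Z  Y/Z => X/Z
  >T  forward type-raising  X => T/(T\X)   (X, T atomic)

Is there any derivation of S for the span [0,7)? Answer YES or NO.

YES

[0,7] S   >
  [0,4] S/(S\PP)   >
    [0,1] "dog" : (S/(S\PP))/PP
    [1,4] PP   <
      [1,3] PP\N   >
        [1,2] "bone" : (PP\N)/(S\PP)
        [2,3] "every" : S\PP
      [3,4] "park" : PP\(PP\N)
  [4,7] S\PP   <
    [4,5] "the" : S
    [5,7] (S\PP)\S   <
      [5,6] "liked" : N
      [6,7] "heard" : ((S\PP)\S)\N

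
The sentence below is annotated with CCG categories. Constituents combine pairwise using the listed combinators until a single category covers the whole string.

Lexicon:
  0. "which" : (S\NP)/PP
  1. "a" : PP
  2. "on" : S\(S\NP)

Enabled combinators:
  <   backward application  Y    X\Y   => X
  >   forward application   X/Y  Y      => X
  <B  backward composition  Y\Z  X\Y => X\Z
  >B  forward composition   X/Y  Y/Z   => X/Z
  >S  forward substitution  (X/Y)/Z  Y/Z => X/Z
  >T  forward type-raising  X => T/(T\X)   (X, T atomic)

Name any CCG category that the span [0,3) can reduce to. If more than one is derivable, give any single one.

[0,3] S   <
  [0,2] S\NP   >
    [0,1] "which" : (S\NP)/PP
    [1,2] "a" : PP
  [2,3] "on" : S\(S\NP)

S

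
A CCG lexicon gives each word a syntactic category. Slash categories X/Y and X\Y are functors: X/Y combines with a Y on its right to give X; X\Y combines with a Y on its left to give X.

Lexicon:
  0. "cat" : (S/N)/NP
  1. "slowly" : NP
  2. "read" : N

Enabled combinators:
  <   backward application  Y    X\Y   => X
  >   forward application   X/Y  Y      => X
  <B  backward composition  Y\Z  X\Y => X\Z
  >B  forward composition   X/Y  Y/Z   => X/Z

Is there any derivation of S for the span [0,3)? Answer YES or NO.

[0,3] S   >
  [0,2] S/N   >
    [0,1] "cat" : (S/N)/NP
    [1,2] "slowly" : NP
  [2,3] "read" : N

YES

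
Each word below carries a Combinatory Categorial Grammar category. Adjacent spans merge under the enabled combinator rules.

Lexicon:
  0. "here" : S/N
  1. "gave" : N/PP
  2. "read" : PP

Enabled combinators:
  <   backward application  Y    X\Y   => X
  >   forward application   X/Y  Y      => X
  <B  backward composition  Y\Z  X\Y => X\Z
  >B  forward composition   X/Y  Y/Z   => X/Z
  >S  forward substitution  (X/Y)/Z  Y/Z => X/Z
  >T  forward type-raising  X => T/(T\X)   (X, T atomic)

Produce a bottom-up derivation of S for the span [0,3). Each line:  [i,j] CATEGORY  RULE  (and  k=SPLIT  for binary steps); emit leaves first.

[0,1] S/N  lex  "here"
[1,2] N/PP  lex  "gave"
[2,3] PP  lex  "read"
[1,3] N  >  k=2
[0,3] S  >  k=1

[0,3] S   >
  [0,1] "here" : S/N
  [1,3] N   >
    [1,2] "gave" : N/PP
    [2,3] "read" : PP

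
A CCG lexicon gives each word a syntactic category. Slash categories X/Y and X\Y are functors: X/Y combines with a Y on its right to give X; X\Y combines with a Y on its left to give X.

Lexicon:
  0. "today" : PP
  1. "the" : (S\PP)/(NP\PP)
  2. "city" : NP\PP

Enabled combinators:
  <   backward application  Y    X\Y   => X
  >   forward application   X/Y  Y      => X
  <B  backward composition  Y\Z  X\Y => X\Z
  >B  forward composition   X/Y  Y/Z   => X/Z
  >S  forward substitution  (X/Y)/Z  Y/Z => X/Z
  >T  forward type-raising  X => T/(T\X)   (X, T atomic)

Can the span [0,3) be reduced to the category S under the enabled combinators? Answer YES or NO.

[0,3] S   <
  [0,1] "today" : PP
  [1,3] S\PP   >
    [1,2] "the" : (S\PP)/(NP\PP)
    [2,3] "city" : NP\PP

YES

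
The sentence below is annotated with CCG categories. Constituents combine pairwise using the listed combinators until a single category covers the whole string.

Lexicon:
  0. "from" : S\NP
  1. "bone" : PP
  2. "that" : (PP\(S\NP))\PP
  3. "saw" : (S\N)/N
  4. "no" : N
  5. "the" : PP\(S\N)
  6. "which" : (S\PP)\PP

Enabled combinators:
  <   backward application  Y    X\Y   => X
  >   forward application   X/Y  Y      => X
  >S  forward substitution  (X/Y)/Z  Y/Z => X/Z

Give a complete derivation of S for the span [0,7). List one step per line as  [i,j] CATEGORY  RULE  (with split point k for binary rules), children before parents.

[0,7] S   <
  [0,3] PP   <
    [0,1] "from" : S\NP
    [1,3] PP\(S\NP)   <
      [1,2] "bone" : PP
      [2,3] "that" : (PP\(S\NP))\PP
  [3,7] S\PP   <
    [3,6] PP   <
      [3,5] S\N   >
        [3,4] "saw" : (S\N)/N
        [4,5] "no" : N
      [5,6] "the" : PP\(S\N)
    [6,7] "which" : (S\PP)\PP

[0,1] S\NP  lex  "from"
[1,2] PP  lex  "bone"
[2,3] (PP\(S\NP))\PP  lex  "that"
[1,3] PP\(S\NP)  <  k=2
[0,3] PP  <  k=1
[3,4] (S\N)/N  lex  "saw"
[4,5] N  lex  "no"
[3,5] S\N  >  k=4
[5,6] PP\(S\N)  lex  "the"
[3,6] PP  <  k=5
[6,7] (S\PP)\PP  lex  "which"
[3,7] S\PP  <  k=6
[0,7] S  <  k=3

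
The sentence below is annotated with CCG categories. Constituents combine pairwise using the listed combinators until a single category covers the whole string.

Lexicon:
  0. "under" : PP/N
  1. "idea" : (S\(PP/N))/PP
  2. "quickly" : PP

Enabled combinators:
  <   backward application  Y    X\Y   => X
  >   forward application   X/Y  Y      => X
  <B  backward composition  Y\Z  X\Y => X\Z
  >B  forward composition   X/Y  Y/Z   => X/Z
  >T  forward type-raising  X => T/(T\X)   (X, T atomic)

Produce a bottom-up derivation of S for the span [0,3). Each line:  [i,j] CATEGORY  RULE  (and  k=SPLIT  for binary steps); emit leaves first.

[0,3] S   <
  [0,1] "under" : PP/N
  [1,3] S\(PP/N)   >
    [1,2] "idea" : (S\(PP/N))/PP
    [2,3] "quickly" : PP

[0,1] PP/N  lex  "under"
[1,2] (S\(PP/N))/PP  lex  "idea"
[2,3] PP  lex  "quickly"
[1,3] S\(PP/N)  >  k=2
[0,3] S  <  k=1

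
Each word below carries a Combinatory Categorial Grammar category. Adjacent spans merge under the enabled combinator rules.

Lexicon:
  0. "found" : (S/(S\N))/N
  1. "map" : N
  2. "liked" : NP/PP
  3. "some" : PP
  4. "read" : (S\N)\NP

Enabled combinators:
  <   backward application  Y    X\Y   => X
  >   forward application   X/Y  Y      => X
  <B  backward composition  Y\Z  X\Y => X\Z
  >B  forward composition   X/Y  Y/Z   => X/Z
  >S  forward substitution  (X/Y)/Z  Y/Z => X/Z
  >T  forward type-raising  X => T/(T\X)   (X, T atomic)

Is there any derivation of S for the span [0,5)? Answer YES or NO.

[0,5] S   >
  [0,2] S/(S\N)   >
    [0,1] "found" : (S/(S\N))/N
    [1,2] "map" : N
  [2,5] S\N   <
    [2,4] NP   >
      [2,3] "liked" : NP/PP
      [3,4] "some" : PP
    [4,5] "read" : (S\N)\NP

YES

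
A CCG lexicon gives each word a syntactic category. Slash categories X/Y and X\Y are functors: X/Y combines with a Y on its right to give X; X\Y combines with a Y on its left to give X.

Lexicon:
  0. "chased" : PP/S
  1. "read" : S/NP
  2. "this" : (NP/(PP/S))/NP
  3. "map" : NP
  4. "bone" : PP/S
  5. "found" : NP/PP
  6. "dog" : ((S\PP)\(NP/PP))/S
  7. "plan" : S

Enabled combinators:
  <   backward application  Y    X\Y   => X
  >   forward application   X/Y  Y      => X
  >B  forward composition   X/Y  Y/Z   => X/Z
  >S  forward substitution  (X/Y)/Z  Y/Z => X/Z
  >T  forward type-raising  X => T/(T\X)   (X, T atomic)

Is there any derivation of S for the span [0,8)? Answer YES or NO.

YES

[0,8] S   <
  [0,5] PP   >
    [0,1] "chased" : PP/S
    [1,5] S   >
      [1,2] "read" : S/NP
      [2,5] NP   >
        [2,4] NP/(PP/S)   >
          [2,3] "this" : (NP/(PP/S))/NP
          [3,4] "map" : NP
        [4,5] "bone" : PP/S
  [5,8] S\PP   <
    [5,6] "found" : NP/PP
    [6,8] (S\PP)\(NP/PP)   >
      [6,7] "dog" : ((S\PP)\(NP/PP))/S
      [7,8] "plan" : S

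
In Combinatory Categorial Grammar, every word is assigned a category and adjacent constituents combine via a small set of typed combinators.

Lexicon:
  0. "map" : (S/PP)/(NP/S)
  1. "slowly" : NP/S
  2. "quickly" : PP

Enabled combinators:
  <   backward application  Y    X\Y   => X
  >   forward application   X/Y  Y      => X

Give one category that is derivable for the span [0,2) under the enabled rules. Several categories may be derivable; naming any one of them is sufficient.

[0,3] S   >
  [0,2] S/PP   >
    [0,1] "map" : (S/PP)/(NP/S)
    [1,2] "slowly" : NP/S
  [2,3] "quickly" : PP

S/PP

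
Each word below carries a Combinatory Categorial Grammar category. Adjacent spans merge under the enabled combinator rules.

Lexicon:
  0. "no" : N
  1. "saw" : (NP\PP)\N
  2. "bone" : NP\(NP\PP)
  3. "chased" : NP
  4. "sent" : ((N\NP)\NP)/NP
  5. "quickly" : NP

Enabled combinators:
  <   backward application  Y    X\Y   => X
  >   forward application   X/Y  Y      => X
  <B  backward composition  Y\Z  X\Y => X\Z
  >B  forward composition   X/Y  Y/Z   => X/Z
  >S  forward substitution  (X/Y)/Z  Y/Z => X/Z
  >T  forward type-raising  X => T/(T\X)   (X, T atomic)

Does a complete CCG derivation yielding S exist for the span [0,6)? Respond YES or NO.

N (NP\PP)\N NP\(NP\PP) NP ((N\NP)\NP)/NP NP
CKY chart[0,6] = {N, N/(N\N), NP/(NP\N), PP/(PP\N), S/(S\N)}; S ∉ chart

NO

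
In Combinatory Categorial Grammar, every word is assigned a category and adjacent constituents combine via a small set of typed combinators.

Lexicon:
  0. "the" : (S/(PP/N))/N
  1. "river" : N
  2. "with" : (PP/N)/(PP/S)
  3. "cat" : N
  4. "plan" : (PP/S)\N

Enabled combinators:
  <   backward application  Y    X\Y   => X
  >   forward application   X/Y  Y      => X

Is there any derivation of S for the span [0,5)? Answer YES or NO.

YES

[0,5] S   >
  [0,2] S/(PP/N)   >
    [0,1] "the" : (S/(PP/N))/N
    [1,2] "river" : N
  [2,5] PP/N   >
    [2,3] "with" : (PP/N)/(PP/S)
    [3,5] PP/S   <
      [3,4] "cat" : N
      [4,5] "plan" : (PP/S)\N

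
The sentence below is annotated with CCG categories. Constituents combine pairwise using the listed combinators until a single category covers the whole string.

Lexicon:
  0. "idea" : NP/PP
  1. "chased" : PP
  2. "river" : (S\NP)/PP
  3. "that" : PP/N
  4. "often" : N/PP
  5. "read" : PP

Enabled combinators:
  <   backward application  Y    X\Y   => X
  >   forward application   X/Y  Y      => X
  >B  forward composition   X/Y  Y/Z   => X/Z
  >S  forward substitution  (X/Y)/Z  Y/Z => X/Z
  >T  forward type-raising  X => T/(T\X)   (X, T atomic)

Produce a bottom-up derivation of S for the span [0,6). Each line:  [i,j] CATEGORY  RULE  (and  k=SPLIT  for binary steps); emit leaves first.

[0,6] S   <
  [0,2] NP   >
    [0,1] "idea" : NP/PP
    [1,2] "chased" : PP
  [2,6] S\NP   >
    [2,3] "river" : (S\NP)/PP
    [3,6] PP   >
      [3,4] "that" : PP/N
      [4,6] N   >
        [4,5] "often" : N/PP
        [5,6] "read" : PP

[0,1] NP/PP  lex  "idea"
[1,2] PP  lex  "chased"
[0,2] NP  >  k=1
[2,3] (S\NP)/PP  lex  "river"
[3,4] PP/N  lex  "that"
[4,5] N/PP  lex  "often"
[5,6] PP  lex  "read"
[4,6] N  >  k=5
[3,6] PP  >  k=4
[2,6] S\NP  >  k=3
[0,6] S  <  k=2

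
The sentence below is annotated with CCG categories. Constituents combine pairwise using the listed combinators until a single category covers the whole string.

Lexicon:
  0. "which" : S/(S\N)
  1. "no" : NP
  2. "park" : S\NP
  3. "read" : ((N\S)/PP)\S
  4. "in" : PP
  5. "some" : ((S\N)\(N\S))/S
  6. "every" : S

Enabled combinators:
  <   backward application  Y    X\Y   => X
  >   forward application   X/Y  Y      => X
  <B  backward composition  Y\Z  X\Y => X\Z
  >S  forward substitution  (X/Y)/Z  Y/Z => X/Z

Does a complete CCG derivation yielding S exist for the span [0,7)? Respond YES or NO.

YES

[0,7] S   >
  [0,1] "which" : S/(S\N)
  [1,7] S\N   <
    [1,5] N\S   >
      [1,4] (N\S)/PP   <
        [1,3] S   <
          [1,2] "no" : NP
          [2,3] "park" : S\NP
        [3,4] "read" : ((N\S)/PP)\S
      [4,5] "in" : PP
    [5,7] (S\N)\(N\S)   >
      [5,6] "some" : ((S\N)\(N\S))/S
      [6,7] "every" : S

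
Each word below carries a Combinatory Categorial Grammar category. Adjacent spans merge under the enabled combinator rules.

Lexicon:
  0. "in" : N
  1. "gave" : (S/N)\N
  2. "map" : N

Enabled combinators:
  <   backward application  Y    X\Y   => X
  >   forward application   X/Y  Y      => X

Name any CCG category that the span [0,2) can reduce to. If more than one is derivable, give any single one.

S/N

[0,3] S   >
  [0,2] S/N   <
    [0,1] "in" : N
    [1,2] "gave" : (S/N)\N
  [2,3] "map" : N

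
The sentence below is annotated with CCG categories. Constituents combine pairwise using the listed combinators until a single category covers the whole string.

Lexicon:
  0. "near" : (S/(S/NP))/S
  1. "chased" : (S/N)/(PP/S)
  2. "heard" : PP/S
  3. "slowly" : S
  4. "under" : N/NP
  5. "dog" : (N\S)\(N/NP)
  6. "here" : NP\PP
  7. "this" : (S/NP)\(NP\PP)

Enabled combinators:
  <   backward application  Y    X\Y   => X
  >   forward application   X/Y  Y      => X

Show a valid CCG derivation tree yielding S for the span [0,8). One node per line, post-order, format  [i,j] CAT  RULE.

[0,8] S   >
  [0,6] S/(S/NP)   >
    [0,1] "near" : (S/(S/NP))/S
    [1,6] S   >
      [1,3] S/N   >
        [1,2] "chased" : (S/N)/(PP/S)
        [2,3] "heard" : PP/S
      [3,6] N   <
        [3,4] "slowly" : S
        [4,6] N\S   <
          [4,5] "under" : N/NP
          [5,6] "dog" : (N\S)\(N/NP)
  [6,8] S/NP   <
    [6,7] "here" : NP\PP
    [7,8] "this" : (S/NP)\(NP\PP)

[0,1] (S/(S/NP))/S  lex  "near"
[1,2] (S/N)/(PP/S)  lex  "chased"
[2,3] PP/S  lex  "heard"
[1,3] S/N  >  k=2
[3,4] S  lex  "slowly"
[4,5] N/NP  lex  "under"
[5,6] (N\S)\(N/NP)  lex  "dog"
[4,6] N\S  <  k=5
[3,6] N  <  k=4
[1,6] S  >  k=3
[0,6] S/(S/NP)  >  k=1
[6,7] NP\PP  lex  "here"
[7,8] (S/NP)\(NP\PP)  lex  "this"
[6,8] S/NP  <  k=7
[0,8] S  >  k=6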